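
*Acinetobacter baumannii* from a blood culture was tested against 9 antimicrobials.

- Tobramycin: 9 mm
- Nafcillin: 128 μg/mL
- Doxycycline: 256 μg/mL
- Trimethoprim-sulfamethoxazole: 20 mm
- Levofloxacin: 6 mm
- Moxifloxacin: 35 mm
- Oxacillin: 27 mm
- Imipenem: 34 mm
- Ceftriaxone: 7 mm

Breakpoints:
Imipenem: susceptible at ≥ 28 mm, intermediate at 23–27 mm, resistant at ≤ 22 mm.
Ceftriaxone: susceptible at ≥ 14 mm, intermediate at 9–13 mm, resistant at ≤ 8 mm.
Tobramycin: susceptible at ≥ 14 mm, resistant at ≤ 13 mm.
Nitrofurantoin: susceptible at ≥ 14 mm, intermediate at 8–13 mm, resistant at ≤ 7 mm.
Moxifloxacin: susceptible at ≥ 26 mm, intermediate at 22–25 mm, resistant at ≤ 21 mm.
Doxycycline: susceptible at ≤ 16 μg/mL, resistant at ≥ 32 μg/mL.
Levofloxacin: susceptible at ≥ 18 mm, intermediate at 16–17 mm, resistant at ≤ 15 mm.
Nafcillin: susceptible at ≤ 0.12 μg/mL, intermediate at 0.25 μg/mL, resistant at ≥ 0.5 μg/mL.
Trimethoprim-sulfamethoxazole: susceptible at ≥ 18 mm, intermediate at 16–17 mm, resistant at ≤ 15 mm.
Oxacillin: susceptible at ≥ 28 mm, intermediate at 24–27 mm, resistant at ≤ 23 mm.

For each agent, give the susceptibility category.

R, R, R, S, R, S, I, S, R

Tobramycin: 9 mm is ≤ 13 mm → R
Nafcillin (128 μg/mL) ≥ 0.5 μg/mL → resistant
Doxycycline: 256 μg/mL is ≥ 32 μg/mL ⇒ Resistant
Trimethoprim-sulfamethoxazole 20 mm: ≥ 18 mm ⇒ S
Levofloxacin 6 mm: ≤ 15 mm — Resistant
Moxifloxacin 35 mm: ≥ 26 mm ⇒ Susceptible
Oxacillin: 27 mm is in 24–27 mm → Intermediate
Imipenem (34 mm) ≥ 28 mm ⇒ S
Ceftriaxone 7 mm: ≤ 8 mm ⇒ R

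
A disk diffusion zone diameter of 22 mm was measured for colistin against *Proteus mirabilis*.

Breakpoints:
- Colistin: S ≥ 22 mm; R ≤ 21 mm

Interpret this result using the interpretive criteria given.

Susceptible

Colistin (22 mm) ≥ 22 mm — Susceptible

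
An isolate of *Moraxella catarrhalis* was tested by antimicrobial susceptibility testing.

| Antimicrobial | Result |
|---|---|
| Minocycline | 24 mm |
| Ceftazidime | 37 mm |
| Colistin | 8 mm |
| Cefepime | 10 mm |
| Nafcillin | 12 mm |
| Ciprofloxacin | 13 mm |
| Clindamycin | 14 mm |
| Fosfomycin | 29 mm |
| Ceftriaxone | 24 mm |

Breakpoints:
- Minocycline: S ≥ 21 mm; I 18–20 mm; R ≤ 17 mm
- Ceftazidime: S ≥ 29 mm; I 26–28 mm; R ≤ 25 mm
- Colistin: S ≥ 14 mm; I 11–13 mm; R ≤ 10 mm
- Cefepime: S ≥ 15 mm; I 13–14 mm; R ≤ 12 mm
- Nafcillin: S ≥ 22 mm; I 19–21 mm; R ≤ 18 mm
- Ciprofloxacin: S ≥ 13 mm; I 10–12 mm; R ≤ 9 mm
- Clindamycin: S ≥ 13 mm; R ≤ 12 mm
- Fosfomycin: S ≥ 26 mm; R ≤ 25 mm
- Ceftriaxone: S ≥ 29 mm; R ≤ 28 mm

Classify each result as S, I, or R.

Minocycline 24 mm: ≥ 21 mm → susceptible
Ceftazidime (37 mm) ≥ 29 mm → susceptible
Colistin 8 mm: ≤ 10 mm ⇒ resistant
Cefepime: 10 mm is ≤ 12 mm ⇒ Resistant
Nafcillin: 12 mm is ≤ 18 mm — R
Ciprofloxacin: 13 mm is ≥ 13 mm — Susceptible
Clindamycin: 14 mm is ≥ 13 mm ⇒ susceptible
Fosfomycin 29 mm: ≥ 26 mm ⇒ S
Ceftriaxone: 24 mm is ≤ 28 mm ⇒ Resistant

S, S, R, R, R, S, S, S, R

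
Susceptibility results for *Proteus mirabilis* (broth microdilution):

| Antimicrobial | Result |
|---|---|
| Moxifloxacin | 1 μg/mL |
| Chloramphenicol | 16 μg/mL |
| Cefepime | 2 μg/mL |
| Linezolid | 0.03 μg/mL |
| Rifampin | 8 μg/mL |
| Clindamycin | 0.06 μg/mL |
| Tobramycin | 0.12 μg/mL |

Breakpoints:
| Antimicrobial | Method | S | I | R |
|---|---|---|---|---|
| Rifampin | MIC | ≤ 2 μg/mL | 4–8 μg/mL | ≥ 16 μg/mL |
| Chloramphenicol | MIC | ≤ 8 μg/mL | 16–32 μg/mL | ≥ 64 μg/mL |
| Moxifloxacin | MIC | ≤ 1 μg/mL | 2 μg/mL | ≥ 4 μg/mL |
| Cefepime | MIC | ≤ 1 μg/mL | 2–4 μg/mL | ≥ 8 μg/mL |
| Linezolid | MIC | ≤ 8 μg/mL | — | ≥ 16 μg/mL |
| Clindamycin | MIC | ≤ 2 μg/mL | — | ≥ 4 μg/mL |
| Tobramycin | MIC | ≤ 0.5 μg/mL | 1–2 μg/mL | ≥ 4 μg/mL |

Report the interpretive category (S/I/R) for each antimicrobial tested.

S, I, I, S, I, S, S

Moxifloxacin: 1 μg/mL is ≤ 1 μg/mL → S
Chloramphenicol (16 μg/mL) in 16–32 μg/mL — Intermediate
Cefepime 2 μg/mL: in 2–4 μg/mL ⇒ I
Linezolid: 0.03 μg/mL is ≤ 8 μg/mL — susceptible
Rifampin (8 μg/mL) in 4–8 μg/mL — Intermediate
Clindamycin: 0.06 μg/mL is ≤ 2 μg/mL → Susceptible
Tobramycin: 0.12 μg/mL is ≤ 0.5 μg/mL → S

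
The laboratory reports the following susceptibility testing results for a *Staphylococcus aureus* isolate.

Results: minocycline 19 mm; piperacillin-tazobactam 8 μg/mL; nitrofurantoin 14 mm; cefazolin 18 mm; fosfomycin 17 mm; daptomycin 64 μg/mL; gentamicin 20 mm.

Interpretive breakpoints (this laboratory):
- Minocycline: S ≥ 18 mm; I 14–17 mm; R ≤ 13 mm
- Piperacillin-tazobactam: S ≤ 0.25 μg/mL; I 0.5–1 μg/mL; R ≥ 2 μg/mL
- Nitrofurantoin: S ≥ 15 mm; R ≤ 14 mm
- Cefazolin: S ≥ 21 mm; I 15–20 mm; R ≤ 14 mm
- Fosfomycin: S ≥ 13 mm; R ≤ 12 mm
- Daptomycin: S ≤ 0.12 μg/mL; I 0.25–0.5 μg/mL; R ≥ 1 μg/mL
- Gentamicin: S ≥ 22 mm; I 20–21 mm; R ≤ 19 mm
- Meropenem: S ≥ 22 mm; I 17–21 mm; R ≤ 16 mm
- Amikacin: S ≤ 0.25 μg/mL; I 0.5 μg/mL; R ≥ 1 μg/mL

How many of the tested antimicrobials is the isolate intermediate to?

Minocycline: 19 mm is ≥ 18 mm → Susceptible
Piperacillin-tazobactam: 8 μg/mL is ≥ 2 μg/mL — resistant
Nitrofurantoin (14 mm) ≤ 14 mm ⇒ resistant
Cefazolin (18 mm) in 15–20 mm ⇒ I
Fosfomycin (17 mm) ≥ 13 mm → S
Daptomycin 64 μg/mL: ≥ 1 μg/mL ⇒ Resistant
Gentamicin (20 mm) in 20–21 mm — Intermediate
Intermediate: 2

2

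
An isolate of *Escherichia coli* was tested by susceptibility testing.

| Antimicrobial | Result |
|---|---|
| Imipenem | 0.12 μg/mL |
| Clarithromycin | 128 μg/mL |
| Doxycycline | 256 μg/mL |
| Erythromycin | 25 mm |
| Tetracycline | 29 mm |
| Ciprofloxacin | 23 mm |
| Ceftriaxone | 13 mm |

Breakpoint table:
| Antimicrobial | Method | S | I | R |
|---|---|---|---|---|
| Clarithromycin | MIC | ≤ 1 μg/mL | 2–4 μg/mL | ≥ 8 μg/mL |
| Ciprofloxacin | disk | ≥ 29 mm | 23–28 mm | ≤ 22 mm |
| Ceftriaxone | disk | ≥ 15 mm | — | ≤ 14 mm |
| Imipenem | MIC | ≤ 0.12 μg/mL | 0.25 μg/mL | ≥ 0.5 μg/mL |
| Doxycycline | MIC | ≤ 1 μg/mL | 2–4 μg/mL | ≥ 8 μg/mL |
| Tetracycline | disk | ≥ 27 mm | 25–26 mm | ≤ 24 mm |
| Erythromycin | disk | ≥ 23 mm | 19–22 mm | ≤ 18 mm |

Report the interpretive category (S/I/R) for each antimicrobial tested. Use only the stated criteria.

Imipenem: 0.12 μg/mL is ≤ 0.12 μg/mL — S
Clarithromycin: 128 μg/mL is ≥ 8 μg/mL → resistant
Doxycycline (256 μg/mL) ≥ 8 μg/mL ⇒ resistant
Erythromycin: 25 mm is ≥ 23 mm — susceptible
Tetracycline: 29 mm is ≥ 27 mm → S
Ciprofloxacin: 23 mm is in 23–28 mm → Intermediate
Ceftriaxone 13 mm: ≤ 14 mm — R

S, R, R, S, S, I, R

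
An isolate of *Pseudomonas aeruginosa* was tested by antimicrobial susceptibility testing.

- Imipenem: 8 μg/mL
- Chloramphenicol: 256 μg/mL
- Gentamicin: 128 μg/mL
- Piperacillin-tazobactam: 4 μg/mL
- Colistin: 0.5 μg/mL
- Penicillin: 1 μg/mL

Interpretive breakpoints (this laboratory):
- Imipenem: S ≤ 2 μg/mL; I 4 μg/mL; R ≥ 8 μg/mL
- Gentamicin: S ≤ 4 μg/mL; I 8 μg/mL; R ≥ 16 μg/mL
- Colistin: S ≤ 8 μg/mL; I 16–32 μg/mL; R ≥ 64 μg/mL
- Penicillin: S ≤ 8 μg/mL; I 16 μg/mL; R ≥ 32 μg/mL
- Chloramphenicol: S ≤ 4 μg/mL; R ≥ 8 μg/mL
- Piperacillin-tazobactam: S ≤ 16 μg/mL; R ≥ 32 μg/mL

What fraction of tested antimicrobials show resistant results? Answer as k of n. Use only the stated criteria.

Imipenem: 8 μg/mL is ≥ 8 μg/mL — Resistant
Chloramphenicol (256 μg/mL) ≥ 8 μg/mL → R
Gentamicin 128 μg/mL: ≥ 16 μg/mL ⇒ resistant
Piperacillin-tazobactam (4 μg/mL) ≤ 16 μg/mL → susceptible
Colistin 0.5 μg/mL: ≤ 8 μg/mL → susceptible
Penicillin (1 μg/mL) ≤ 8 μg/mL → S
Resistant: 3/6

3 of 6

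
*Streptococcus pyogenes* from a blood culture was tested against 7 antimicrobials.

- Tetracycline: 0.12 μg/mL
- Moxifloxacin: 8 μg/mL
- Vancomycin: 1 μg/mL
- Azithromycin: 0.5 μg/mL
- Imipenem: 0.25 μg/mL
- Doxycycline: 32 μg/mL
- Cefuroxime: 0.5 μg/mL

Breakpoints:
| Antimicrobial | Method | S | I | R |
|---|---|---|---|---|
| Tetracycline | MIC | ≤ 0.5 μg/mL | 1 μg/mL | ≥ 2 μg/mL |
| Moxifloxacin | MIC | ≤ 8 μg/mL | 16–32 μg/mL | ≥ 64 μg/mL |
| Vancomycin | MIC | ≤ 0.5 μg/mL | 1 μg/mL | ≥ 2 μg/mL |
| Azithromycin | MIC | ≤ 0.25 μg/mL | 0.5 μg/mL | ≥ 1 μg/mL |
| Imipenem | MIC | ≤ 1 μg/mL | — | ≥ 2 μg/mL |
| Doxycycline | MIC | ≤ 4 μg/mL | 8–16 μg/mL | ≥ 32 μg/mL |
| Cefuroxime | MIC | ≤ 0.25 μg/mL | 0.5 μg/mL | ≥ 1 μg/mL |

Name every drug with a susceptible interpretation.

Tetracycline (0.12 μg/mL) ≤ 0.5 μg/mL ⇒ S
Moxifloxacin 8 μg/mL: ≤ 8 μg/mL — susceptible
Vancomycin (1 μg/mL) = 1 μg/mL ⇒ Intermediate
Azithromycin (0.5 μg/mL) = 0.5 μg/mL — I
Imipenem: 0.25 μg/mL is ≤ 1 μg/mL → S
Doxycycline 32 μg/mL: ≥ 32 μg/mL ⇒ Resistant
Cefuroxime: 0.5 μg/mL is = 0.5 μg/mL → I

tetracycline, moxifloxacin, imipenem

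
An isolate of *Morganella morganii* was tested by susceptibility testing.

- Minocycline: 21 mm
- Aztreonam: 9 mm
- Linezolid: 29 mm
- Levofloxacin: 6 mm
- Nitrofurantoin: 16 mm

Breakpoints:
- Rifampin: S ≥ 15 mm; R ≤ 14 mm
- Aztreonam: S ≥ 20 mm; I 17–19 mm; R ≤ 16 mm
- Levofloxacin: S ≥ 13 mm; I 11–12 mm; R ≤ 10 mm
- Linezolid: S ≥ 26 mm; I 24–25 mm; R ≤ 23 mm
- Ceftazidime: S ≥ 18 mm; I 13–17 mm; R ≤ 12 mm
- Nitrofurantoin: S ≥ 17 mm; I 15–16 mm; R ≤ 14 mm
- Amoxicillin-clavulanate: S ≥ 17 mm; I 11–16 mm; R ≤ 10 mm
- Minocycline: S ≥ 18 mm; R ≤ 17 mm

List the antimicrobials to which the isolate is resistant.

Minocycline: 21 mm is ≥ 18 mm ⇒ S
Aztreonam 9 mm: ≤ 16 mm ⇒ R
Linezolid: 29 mm is ≥ 26 mm — Susceptible
Levofloxacin (6 mm) ≤ 10 mm → R
Nitrofurantoin 16 mm: in 15–16 mm → Intermediate

aztreonam, levofloxacin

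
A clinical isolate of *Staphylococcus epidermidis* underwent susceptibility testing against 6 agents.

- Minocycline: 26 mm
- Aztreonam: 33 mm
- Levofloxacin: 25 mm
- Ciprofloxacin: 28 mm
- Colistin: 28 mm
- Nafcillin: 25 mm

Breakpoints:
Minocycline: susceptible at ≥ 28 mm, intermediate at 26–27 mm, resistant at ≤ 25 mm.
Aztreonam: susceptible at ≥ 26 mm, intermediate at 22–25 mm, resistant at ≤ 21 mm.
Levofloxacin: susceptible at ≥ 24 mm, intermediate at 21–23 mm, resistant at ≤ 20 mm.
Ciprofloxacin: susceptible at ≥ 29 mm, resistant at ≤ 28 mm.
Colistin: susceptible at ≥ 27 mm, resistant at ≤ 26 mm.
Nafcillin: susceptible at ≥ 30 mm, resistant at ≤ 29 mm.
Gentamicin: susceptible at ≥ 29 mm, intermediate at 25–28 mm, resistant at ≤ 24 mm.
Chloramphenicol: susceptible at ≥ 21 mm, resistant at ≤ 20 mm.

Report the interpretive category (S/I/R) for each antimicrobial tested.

I, S, S, R, S, R

Minocycline: 26 mm is in 26–27 mm → intermediate
Aztreonam 33 mm: ≥ 26 mm ⇒ S
Levofloxacin (25 mm) ≥ 24 mm → S
Ciprofloxacin: 28 mm is ≤ 28 mm ⇒ R
Colistin (28 mm) ≥ 27 mm → S
Nafcillin (25 mm) ≤ 29 mm ⇒ R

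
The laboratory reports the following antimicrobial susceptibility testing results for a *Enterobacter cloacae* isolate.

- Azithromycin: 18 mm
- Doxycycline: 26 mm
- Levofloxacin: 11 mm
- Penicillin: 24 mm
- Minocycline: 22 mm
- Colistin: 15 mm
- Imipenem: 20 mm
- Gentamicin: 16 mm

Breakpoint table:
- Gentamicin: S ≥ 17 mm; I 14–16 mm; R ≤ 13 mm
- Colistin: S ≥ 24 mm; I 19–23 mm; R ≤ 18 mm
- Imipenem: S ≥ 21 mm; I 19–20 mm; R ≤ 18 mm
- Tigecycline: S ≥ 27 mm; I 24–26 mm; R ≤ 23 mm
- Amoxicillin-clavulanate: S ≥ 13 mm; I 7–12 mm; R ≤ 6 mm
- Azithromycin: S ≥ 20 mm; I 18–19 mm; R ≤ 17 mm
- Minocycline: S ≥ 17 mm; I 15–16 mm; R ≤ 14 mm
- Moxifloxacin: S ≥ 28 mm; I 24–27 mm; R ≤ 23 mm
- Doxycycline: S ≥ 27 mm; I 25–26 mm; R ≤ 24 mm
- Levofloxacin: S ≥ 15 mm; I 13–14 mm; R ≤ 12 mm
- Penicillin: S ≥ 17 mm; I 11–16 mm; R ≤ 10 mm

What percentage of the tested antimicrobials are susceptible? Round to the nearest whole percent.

Azithromycin 18 mm: in 18–19 mm ⇒ I
Doxycycline: 26 mm is in 25–26 mm → intermediate
Levofloxacin 11 mm: ≤ 12 mm → Resistant
Penicillin (24 mm) ≥ 17 mm ⇒ Susceptible
Minocycline (22 mm) ≥ 17 mm → susceptible
Colistin: 15 mm is ≤ 18 mm → Resistant
Imipenem 20 mm: in 19–20 mm → intermediate
Gentamicin: 16 mm is in 14–16 mm → I
Susceptible: 2/8

25%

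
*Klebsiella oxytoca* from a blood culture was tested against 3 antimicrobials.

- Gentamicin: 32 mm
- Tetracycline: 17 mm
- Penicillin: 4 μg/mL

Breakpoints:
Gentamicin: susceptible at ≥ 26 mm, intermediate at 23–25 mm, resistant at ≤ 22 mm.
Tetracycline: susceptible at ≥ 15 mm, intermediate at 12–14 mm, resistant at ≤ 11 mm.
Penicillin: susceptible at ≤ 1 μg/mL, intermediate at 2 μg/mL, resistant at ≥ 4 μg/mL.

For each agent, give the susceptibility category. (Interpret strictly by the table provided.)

S, S, R

Gentamicin: 32 mm is ≥ 26 mm → susceptible
Tetracycline 17 mm: ≥ 15 mm → susceptible
Penicillin 4 μg/mL: ≥ 4 μg/mL → Resistant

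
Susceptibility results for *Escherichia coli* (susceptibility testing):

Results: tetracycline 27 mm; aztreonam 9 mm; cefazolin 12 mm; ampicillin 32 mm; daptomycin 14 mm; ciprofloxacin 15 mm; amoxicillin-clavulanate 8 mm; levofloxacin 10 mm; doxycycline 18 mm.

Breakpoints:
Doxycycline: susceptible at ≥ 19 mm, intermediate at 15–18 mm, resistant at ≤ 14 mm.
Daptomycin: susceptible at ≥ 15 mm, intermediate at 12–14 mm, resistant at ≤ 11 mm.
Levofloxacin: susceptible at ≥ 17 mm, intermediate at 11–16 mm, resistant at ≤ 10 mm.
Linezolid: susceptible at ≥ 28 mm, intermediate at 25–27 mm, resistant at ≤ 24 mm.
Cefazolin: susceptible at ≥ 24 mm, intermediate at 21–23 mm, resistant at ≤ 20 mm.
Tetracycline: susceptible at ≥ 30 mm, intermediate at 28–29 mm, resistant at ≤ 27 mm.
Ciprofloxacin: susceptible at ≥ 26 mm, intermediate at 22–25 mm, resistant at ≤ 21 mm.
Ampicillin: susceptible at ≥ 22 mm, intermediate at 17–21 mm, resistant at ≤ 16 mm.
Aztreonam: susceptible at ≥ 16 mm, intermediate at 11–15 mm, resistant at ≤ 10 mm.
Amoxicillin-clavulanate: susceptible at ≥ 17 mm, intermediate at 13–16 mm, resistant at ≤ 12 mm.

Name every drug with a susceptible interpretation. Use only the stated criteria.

ampicillin

Tetracycline: 27 mm is ≤ 27 mm → resistant
Aztreonam 9 mm: ≤ 10 mm → R
Cefazolin (12 mm) ≤ 20 mm → R
Ampicillin: 32 mm is ≥ 22 mm — Susceptible
Daptomycin (14 mm) in 12–14 mm — I
Ciprofloxacin: 15 mm is ≤ 21 mm ⇒ Resistant
Amoxicillin-clavulanate (8 mm) ≤ 12 mm — Resistant
Levofloxacin (10 mm) ≤ 10 mm — resistant
Doxycycline (18 mm) in 15–18 mm → intermediate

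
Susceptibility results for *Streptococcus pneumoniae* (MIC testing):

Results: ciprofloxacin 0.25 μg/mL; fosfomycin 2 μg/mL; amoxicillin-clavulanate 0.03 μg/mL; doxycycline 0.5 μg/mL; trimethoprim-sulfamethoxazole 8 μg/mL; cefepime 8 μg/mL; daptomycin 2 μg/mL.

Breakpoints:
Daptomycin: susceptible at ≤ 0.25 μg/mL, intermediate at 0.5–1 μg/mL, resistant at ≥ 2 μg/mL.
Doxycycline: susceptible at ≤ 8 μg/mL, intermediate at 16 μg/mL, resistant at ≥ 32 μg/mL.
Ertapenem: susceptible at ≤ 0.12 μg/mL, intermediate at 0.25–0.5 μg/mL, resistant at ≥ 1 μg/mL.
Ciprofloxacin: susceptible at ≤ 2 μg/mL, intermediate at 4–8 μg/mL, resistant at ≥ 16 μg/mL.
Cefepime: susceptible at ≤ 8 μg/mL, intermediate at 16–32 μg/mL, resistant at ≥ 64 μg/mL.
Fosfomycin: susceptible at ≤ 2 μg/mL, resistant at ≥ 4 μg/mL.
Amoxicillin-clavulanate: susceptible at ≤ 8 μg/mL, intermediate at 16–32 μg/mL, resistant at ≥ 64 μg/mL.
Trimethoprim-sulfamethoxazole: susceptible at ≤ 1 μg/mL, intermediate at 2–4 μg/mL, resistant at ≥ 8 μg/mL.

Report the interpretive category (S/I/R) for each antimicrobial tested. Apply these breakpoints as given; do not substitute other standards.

Ciprofloxacin (0.25 μg/mL) ≤ 2 μg/mL → susceptible
Fosfomycin 2 μg/mL: ≤ 2 μg/mL ⇒ susceptible
Amoxicillin-clavulanate: 0.03 μg/mL is ≤ 8 μg/mL — S
Doxycycline (0.5 μg/mL) ≤ 8 μg/mL — Susceptible
Trimethoprim-sulfamethoxazole: 8 μg/mL is ≥ 8 μg/mL → Resistant
Cefepime 8 μg/mL: ≤ 8 μg/mL → S
Daptomycin: 2 μg/mL is ≥ 2 μg/mL — Resistant

S, S, S, S, R, S, R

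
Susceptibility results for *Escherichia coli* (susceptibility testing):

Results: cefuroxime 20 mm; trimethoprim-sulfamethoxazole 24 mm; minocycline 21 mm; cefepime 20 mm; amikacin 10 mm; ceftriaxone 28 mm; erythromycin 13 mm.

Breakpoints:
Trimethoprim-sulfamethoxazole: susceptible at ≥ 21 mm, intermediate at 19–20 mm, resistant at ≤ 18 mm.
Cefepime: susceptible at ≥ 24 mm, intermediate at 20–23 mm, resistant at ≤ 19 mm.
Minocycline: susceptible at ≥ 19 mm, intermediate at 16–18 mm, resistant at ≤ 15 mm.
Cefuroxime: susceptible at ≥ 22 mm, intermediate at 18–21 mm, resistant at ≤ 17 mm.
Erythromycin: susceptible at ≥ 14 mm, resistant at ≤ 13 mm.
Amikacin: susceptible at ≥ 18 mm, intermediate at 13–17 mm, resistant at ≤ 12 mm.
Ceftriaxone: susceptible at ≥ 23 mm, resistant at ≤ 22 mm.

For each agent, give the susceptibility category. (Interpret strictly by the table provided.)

I, S, S, I, R, S, R

Cefuroxime (20 mm) in 18–21 mm ⇒ Intermediate
Trimethoprim-sulfamethoxazole: 24 mm is ≥ 21 mm — susceptible
Minocycline: 21 mm is ≥ 19 mm → susceptible
Cefepime: 20 mm is in 20–23 mm — Intermediate
Amikacin (10 mm) ≤ 12 mm ⇒ R
Ceftriaxone (28 mm) ≥ 23 mm — Susceptible
Erythromycin 13 mm: ≤ 13 mm → Resistant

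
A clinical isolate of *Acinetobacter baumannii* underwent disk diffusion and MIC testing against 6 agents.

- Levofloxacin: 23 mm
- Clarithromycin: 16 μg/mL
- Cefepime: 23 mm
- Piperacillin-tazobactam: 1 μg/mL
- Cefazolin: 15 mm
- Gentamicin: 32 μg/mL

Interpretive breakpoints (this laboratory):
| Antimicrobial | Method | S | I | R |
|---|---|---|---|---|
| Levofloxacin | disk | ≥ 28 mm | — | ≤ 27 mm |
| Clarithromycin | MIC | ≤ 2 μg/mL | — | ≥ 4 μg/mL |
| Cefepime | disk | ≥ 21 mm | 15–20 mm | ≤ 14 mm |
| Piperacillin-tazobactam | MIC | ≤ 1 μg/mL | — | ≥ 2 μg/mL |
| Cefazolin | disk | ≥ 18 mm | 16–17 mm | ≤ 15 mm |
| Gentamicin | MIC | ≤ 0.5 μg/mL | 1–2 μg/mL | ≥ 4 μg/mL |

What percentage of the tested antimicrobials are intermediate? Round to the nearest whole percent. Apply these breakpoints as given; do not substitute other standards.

Levofloxacin (23 mm) ≤ 27 mm → R
Clarithromycin (16 μg/mL) ≥ 4 μg/mL ⇒ R
Cefepime 23 mm: ≥ 21 mm ⇒ Susceptible
Piperacillin-tazobactam (1 μg/mL) ≤ 1 μg/mL → susceptible
Cefazolin: 15 mm is ≤ 15 mm ⇒ R
Gentamicin 32 μg/mL: ≥ 4 μg/mL ⇒ R
Intermediate: 0/6

0%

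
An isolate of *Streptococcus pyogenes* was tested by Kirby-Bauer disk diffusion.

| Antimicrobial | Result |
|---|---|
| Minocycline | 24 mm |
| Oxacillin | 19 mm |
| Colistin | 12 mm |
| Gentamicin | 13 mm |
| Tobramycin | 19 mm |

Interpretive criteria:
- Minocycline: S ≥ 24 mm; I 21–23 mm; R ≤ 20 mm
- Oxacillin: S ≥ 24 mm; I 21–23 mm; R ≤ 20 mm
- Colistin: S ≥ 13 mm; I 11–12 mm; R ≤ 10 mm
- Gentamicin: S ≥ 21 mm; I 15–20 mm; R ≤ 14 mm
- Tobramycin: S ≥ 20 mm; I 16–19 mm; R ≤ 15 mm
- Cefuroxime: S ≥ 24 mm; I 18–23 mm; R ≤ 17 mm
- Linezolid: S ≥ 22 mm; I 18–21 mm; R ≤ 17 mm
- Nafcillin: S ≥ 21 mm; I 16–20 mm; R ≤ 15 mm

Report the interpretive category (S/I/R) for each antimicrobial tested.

S, R, I, R, I

Minocycline (24 mm) ≥ 24 mm — Susceptible
Oxacillin (19 mm) ≤ 20 mm — R
Colistin (12 mm) in 11–12 mm — intermediate
Gentamicin: 13 mm is ≤ 14 mm — Resistant
Tobramycin (19 mm) in 16–19 mm — I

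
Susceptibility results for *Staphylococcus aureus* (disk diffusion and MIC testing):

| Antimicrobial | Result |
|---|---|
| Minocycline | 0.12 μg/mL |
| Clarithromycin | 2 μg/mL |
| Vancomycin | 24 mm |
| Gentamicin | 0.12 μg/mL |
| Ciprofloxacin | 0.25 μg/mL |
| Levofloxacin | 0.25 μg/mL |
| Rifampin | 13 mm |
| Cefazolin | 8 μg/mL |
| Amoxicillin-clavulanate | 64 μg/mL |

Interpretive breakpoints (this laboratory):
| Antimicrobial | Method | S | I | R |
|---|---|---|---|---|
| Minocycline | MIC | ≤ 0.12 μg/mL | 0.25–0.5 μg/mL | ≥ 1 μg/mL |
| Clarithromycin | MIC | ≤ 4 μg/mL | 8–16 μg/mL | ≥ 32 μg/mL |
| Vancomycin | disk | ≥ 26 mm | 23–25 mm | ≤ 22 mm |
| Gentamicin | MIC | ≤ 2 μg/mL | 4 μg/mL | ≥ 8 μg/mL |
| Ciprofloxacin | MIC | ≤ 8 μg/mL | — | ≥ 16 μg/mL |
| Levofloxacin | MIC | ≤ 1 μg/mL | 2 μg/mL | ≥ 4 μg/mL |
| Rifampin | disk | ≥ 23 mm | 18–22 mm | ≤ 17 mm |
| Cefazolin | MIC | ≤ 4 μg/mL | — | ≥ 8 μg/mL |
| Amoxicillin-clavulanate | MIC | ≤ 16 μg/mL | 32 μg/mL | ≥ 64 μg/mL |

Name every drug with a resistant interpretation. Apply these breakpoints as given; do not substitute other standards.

rifampin, cefazolin, amoxicillin-clavulanate

Minocycline (0.12 μg/mL) ≤ 0.12 μg/mL ⇒ susceptible
Clarithromycin (2 μg/mL) ≤ 4 μg/mL ⇒ S
Vancomycin (24 mm) in 23–25 mm → Intermediate
Gentamicin: 0.12 μg/mL is ≤ 2 μg/mL → S
Ciprofloxacin (0.25 μg/mL) ≤ 8 μg/mL → susceptible
Levofloxacin: 0.25 μg/mL is ≤ 1 μg/mL → susceptible
Rifampin: 13 mm is ≤ 17 mm → R
Cefazolin 8 μg/mL: ≥ 8 μg/mL → Resistant
Amoxicillin-clavulanate: 64 μg/mL is ≥ 64 μg/mL ⇒ Resistant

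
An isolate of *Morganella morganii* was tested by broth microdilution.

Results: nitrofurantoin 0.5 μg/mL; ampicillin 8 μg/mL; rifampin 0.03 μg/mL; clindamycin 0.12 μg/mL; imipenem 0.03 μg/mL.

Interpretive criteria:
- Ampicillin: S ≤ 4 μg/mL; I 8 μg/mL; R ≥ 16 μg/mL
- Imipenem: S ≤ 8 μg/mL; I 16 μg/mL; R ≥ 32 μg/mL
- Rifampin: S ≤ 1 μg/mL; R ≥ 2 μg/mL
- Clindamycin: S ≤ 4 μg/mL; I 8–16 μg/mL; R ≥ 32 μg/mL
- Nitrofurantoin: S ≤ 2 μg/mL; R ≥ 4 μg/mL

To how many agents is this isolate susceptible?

4

Nitrofurantoin: 0.5 μg/mL is ≤ 2 μg/mL → S
Ampicillin 8 μg/mL: = 8 μg/mL → intermediate
Rifampin: 0.03 μg/mL is ≤ 1 μg/mL → Susceptible
Clindamycin (0.12 μg/mL) ≤ 4 μg/mL → susceptible
Imipenem 0.03 μg/mL: ≤ 8 μg/mL → Susceptible
Susceptible: 4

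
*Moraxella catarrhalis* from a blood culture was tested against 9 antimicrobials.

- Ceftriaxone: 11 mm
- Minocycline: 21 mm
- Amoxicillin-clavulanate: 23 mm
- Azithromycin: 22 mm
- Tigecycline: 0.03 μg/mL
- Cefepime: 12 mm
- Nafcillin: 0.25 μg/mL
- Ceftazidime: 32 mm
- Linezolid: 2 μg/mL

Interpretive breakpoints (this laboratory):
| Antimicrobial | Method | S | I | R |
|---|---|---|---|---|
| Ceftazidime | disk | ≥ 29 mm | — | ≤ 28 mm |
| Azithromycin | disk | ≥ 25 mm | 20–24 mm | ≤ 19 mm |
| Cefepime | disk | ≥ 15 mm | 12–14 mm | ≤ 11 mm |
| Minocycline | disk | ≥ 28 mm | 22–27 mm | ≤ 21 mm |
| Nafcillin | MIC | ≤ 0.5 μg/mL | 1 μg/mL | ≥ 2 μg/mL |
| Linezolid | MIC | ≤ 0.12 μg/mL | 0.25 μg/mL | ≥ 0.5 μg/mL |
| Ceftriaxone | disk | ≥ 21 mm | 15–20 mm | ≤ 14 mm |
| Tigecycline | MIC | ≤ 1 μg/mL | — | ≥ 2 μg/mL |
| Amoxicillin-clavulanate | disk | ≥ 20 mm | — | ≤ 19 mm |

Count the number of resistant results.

Ceftriaxone (11 mm) ≤ 14 mm → Resistant
Minocycline 21 mm: ≤ 21 mm → R
Amoxicillin-clavulanate (23 mm) ≥ 20 mm → Susceptible
Azithromycin: 22 mm is in 20–24 mm — I
Tigecycline 0.03 μg/mL: ≤ 1 μg/mL ⇒ S
Cefepime 12 mm: in 12–14 mm ⇒ intermediate
Nafcillin: 0.25 μg/mL is ≤ 0.5 μg/mL — susceptible
Ceftazidime 32 mm: ≥ 29 mm → susceptible
Linezolid 2 μg/mL: ≥ 0.5 μg/mL ⇒ resistant
Resistant: 3

3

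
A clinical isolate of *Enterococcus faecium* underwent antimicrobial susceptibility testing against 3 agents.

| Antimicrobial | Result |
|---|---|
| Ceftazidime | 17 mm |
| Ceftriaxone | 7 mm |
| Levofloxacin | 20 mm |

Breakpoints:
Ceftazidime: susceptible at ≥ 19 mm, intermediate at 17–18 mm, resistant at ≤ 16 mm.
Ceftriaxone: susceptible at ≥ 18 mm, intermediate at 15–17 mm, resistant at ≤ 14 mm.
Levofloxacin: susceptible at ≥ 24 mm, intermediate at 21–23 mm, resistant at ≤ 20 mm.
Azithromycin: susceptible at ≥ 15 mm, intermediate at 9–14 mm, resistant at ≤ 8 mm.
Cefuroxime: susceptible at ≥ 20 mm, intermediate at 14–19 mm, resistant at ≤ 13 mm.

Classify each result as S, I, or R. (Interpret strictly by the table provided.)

Ceftazidime (17 mm) in 17–18 mm ⇒ Intermediate
Ceftriaxone: 7 mm is ≤ 14 mm — R
Levofloxacin: 20 mm is ≤ 20 mm — resistant

I, R, R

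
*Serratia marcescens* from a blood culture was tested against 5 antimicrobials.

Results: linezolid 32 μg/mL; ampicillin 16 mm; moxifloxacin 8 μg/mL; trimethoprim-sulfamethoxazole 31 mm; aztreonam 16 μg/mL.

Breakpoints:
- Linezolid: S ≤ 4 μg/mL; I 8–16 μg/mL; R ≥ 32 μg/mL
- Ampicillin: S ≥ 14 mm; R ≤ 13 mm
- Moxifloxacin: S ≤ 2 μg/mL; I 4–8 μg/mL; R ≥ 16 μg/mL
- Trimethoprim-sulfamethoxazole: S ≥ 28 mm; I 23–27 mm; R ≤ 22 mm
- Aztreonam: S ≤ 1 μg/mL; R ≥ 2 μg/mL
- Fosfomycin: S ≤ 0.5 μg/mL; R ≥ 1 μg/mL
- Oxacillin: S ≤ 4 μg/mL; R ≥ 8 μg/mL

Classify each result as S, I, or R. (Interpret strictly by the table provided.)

Linezolid 32 μg/mL: ≥ 32 μg/mL ⇒ Resistant
Ampicillin 16 mm: ≥ 14 mm → Susceptible
Moxifloxacin (8 μg/mL) in 4–8 μg/mL ⇒ I
Trimethoprim-sulfamethoxazole 31 mm: ≥ 28 mm — susceptible
Aztreonam (16 μg/mL) ≥ 2 μg/mL ⇒ Resistant

R, S, I, S, R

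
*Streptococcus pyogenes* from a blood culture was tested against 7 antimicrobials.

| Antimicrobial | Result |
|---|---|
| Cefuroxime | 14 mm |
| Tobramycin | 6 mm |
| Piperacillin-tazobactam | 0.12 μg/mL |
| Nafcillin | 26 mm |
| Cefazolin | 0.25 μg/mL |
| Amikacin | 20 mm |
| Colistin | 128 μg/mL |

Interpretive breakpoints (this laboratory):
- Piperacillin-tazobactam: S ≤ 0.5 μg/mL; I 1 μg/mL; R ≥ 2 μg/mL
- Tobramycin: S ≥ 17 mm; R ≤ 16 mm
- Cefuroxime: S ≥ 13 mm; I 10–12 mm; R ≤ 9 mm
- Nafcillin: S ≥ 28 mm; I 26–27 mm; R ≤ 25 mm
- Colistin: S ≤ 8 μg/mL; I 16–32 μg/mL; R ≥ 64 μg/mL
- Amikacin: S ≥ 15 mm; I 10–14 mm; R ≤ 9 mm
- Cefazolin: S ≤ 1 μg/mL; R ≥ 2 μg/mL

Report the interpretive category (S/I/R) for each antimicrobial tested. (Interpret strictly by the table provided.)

S, R, S, I, S, S, R

Cefuroxime (14 mm) ≥ 13 mm — Susceptible
Tobramycin (6 mm) ≤ 16 mm ⇒ resistant
Piperacillin-tazobactam (0.12 μg/mL) ≤ 0.5 μg/mL — Susceptible
Nafcillin: 26 mm is in 26–27 mm → I
Cefazolin (0.25 μg/mL) ≤ 1 μg/mL — Susceptible
Amikacin 20 mm: ≥ 15 mm — susceptible
Colistin 128 μg/mL: ≥ 64 μg/mL → Resistant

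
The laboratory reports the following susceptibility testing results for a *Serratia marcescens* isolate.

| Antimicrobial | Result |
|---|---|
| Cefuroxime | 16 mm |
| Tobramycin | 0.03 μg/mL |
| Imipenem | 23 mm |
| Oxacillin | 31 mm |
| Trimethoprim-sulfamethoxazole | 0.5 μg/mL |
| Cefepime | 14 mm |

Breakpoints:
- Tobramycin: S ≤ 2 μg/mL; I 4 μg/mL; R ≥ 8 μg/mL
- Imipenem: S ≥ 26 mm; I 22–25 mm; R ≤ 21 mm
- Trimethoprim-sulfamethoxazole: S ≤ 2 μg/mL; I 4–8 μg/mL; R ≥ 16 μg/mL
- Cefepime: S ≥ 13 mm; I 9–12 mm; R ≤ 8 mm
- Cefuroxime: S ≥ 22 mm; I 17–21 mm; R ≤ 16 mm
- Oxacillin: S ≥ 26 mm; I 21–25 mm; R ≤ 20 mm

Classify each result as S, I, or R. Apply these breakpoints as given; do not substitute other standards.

R, S, I, S, S, S

Cefuroxime 16 mm: ≤ 16 mm — resistant
Tobramycin (0.03 μg/mL) ≤ 2 μg/mL ⇒ Susceptible
Imipenem 23 mm: in 22–25 mm ⇒ Intermediate
Oxacillin (31 mm) ≥ 26 mm — susceptible
Trimethoprim-sulfamethoxazole 0.5 μg/mL: ≤ 2 μg/mL — susceptible
Cefepime (14 mm) ≥ 13 mm → S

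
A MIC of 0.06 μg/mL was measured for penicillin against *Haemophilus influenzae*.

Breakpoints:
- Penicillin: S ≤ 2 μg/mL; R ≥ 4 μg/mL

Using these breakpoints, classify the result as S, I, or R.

S

Penicillin: 0.06 μg/mL is ≤ 2 μg/mL — susceptible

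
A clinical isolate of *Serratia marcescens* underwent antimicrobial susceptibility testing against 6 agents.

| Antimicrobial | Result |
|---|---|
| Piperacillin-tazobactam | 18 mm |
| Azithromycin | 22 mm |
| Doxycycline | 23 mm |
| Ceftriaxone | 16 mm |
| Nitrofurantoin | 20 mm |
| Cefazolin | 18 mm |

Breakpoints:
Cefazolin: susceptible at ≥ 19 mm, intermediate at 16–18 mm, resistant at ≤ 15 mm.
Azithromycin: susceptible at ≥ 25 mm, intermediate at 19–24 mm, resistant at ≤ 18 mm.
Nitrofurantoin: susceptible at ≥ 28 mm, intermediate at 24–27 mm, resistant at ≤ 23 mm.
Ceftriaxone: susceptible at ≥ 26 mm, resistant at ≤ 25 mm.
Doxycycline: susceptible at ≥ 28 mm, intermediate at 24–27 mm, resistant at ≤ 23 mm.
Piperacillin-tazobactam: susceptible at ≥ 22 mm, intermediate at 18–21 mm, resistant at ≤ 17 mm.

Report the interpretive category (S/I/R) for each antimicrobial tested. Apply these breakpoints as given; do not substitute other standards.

Piperacillin-tazobactam (18 mm) in 18–21 mm → intermediate
Azithromycin: 22 mm is in 19–24 mm → I
Doxycycline: 23 mm is ≤ 23 mm ⇒ resistant
Ceftriaxone: 16 mm is ≤ 25 mm ⇒ R
Nitrofurantoin (20 mm) ≤ 23 mm — Resistant
Cefazolin 18 mm: in 16–18 mm → Intermediate

I, I, R, R, R, I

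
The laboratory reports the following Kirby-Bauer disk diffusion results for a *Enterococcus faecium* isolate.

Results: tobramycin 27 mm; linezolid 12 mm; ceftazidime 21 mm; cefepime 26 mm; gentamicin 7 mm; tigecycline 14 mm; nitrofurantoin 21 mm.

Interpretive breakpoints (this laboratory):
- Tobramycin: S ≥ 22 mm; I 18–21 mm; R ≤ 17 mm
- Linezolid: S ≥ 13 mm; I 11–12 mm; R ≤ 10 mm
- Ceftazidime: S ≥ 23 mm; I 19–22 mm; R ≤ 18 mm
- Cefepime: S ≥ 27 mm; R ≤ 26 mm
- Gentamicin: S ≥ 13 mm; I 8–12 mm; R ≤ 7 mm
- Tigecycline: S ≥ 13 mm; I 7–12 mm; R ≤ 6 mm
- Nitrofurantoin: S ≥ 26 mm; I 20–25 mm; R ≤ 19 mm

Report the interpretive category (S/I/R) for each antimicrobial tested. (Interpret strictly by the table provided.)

Tobramycin 27 mm: ≥ 22 mm → S
Linezolid 12 mm: in 11–12 mm ⇒ Intermediate
Ceftazidime (21 mm) in 19–22 mm → intermediate
Cefepime 26 mm: ≤ 26 mm — resistant
Gentamicin 7 mm: ≤ 7 mm — Resistant
Tigecycline 14 mm: ≥ 13 mm → Susceptible
Nitrofurantoin (21 mm) in 20–25 mm → intermediate

S, I, I, R, R, S, I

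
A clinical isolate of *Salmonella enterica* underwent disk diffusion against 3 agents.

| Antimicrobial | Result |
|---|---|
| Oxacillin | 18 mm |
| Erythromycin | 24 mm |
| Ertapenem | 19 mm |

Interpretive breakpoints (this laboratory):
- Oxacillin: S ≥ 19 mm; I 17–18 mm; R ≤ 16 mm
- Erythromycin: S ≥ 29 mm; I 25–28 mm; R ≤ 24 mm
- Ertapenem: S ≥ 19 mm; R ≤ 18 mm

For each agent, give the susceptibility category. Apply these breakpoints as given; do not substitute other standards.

I, R, S

Oxacillin 18 mm: in 17–18 mm — intermediate
Erythromycin 24 mm: ≤ 24 mm → Resistant
Ertapenem (19 mm) ≥ 19 mm → susceptible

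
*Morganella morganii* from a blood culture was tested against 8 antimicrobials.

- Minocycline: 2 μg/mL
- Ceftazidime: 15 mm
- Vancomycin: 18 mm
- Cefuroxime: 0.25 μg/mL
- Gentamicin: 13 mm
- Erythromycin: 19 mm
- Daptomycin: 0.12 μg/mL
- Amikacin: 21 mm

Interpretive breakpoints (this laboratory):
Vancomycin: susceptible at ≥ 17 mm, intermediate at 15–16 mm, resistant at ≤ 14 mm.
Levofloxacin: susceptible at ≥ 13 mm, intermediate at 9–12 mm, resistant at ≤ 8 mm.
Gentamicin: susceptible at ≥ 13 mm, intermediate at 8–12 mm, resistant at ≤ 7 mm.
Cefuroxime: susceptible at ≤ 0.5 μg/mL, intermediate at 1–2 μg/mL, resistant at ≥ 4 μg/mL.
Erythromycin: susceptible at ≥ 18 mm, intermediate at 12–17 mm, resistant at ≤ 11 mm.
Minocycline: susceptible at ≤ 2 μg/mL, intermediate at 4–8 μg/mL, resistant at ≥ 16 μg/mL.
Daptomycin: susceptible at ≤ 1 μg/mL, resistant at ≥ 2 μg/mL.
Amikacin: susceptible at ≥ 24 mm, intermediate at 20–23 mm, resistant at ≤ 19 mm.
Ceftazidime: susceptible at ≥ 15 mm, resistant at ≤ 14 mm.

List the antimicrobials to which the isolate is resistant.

Minocycline (2 μg/mL) ≤ 2 μg/mL → susceptible
Ceftazidime: 15 mm is ≥ 15 mm — Susceptible
Vancomycin 18 mm: ≥ 17 mm → Susceptible
Cefuroxime (0.25 μg/mL) ≤ 0.5 μg/mL → Susceptible
Gentamicin: 13 mm is ≥ 13 mm ⇒ Susceptible
Erythromycin 19 mm: ≥ 18 mm — Susceptible
Daptomycin: 0.12 μg/mL is ≤ 1 μg/mL → Susceptible
Amikacin 21 mm: in 20–23 mm → intermediate

none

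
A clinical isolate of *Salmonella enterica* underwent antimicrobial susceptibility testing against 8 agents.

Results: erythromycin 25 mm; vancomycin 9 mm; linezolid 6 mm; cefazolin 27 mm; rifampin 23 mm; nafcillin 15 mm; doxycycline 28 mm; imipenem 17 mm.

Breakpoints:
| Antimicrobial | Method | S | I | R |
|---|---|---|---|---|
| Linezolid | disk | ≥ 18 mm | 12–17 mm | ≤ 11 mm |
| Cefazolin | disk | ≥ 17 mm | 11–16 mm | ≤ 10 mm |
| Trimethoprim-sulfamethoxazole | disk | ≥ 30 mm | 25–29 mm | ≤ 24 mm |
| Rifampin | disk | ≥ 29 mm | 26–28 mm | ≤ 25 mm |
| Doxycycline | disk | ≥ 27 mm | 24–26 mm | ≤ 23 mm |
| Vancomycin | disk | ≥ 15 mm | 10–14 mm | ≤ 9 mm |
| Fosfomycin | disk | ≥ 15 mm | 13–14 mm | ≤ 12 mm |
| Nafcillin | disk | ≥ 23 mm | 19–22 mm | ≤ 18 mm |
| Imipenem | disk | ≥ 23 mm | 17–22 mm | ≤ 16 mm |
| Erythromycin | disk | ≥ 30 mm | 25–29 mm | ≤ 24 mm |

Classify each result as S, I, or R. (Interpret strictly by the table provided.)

I, R, R, S, R, R, S, I

Erythromycin: 25 mm is in 25–29 mm → Intermediate
Vancomycin: 9 mm is ≤ 9 mm → Resistant
Linezolid (6 mm) ≤ 11 mm → resistant
Cefazolin 27 mm: ≥ 17 mm → S
Rifampin 23 mm: ≤ 25 mm ⇒ R
Nafcillin 15 mm: ≤ 18 mm — resistant
Doxycycline (28 mm) ≥ 27 mm — S
Imipenem: 17 mm is in 17–22 mm → I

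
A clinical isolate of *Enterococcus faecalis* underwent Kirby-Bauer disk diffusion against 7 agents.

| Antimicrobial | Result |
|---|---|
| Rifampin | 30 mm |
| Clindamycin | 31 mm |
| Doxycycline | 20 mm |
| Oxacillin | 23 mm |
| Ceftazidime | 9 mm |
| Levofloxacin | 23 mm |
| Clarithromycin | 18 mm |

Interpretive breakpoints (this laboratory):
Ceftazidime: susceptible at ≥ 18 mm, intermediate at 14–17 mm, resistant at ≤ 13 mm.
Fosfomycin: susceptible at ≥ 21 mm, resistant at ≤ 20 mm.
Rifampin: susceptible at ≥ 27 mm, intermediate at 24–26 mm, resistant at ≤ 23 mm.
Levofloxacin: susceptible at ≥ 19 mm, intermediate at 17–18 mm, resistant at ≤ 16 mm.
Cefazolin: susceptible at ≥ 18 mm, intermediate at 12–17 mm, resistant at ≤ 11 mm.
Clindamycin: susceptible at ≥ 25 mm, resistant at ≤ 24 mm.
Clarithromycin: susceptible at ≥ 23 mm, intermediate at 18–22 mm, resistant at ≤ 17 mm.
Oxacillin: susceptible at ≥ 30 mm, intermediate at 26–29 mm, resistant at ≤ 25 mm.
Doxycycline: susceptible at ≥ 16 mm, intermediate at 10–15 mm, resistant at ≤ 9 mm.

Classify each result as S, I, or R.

Rifampin (30 mm) ≥ 27 mm — S
Clindamycin: 31 mm is ≥ 25 mm — susceptible
Doxycycline 20 mm: ≥ 16 mm → S
Oxacillin: 23 mm is ≤ 25 mm ⇒ R
Ceftazidime 9 mm: ≤ 13 mm — resistant
Levofloxacin: 23 mm is ≥ 19 mm ⇒ susceptible
Clarithromycin 18 mm: in 18–22 mm → Intermediate

S, S, S, R, R, S, I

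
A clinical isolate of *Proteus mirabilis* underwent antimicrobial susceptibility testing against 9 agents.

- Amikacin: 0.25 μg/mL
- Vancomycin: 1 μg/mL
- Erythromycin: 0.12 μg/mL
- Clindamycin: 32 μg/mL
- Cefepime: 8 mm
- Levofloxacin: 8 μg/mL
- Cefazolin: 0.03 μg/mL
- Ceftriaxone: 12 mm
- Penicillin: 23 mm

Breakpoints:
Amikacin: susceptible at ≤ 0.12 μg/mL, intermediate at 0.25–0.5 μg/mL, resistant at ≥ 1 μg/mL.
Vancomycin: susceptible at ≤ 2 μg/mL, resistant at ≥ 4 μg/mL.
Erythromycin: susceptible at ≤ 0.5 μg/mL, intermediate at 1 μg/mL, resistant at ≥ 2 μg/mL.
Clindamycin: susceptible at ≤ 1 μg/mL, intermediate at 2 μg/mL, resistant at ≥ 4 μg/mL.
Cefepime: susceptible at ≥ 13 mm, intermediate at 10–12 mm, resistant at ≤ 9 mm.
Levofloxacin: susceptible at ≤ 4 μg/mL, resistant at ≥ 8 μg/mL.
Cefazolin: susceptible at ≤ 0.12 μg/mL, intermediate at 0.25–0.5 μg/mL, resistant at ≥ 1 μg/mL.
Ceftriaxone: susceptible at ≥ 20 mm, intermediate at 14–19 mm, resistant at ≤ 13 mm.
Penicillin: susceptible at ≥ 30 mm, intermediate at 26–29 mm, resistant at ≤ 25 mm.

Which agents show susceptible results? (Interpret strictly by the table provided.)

vancomycin, erythromycin, cefazolin

Amikacin (0.25 μg/mL) in 0.25–0.5 μg/mL → Intermediate
Vancomycin (1 μg/mL) ≤ 2 μg/mL → S
Erythromycin 0.12 μg/mL: ≤ 0.5 μg/mL → susceptible
Clindamycin (32 μg/mL) ≥ 4 μg/mL — resistant
Cefepime 8 mm: ≤ 9 mm → R
Levofloxacin (8 μg/mL) ≥ 8 μg/mL ⇒ R
Cefazolin 0.03 μg/mL: ≤ 0.12 μg/mL ⇒ susceptible
Ceftriaxone 12 mm: ≤ 13 mm ⇒ R
Penicillin (23 mm) ≤ 25 mm ⇒ R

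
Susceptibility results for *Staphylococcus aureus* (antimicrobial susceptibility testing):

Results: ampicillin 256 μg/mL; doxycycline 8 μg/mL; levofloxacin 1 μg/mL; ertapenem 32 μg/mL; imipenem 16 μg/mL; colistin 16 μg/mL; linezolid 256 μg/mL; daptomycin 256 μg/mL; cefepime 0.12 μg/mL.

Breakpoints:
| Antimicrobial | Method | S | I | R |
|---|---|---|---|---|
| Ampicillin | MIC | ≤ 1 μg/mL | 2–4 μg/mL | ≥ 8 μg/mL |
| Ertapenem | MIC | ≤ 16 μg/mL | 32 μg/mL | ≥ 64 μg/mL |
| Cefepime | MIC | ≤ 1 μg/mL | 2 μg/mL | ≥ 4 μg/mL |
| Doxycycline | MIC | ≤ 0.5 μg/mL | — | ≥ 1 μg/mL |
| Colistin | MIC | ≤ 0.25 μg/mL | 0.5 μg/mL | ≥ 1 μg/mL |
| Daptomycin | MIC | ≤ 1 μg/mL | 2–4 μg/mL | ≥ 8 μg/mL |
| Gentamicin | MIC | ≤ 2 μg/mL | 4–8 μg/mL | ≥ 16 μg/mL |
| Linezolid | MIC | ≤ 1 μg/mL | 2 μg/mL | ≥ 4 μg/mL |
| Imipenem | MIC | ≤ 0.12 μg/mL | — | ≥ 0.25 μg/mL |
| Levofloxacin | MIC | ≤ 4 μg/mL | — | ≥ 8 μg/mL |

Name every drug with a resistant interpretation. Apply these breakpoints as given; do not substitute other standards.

ampicillin, doxycycline, imipenem, colistin, linezolid, daptomycin

Ampicillin 256 μg/mL: ≥ 8 μg/mL ⇒ resistant
Doxycycline 8 μg/mL: ≥ 1 μg/mL — Resistant
Levofloxacin (1 μg/mL) ≤ 4 μg/mL → susceptible
Ertapenem 32 μg/mL: = 32 μg/mL — intermediate
Imipenem: 16 μg/mL is ≥ 0.25 μg/mL → Resistant
Colistin: 16 μg/mL is ≥ 1 μg/mL — R
Linezolid: 256 μg/mL is ≥ 4 μg/mL → resistant
Daptomycin: 256 μg/mL is ≥ 8 μg/mL → Resistant
Cefepime: 0.12 μg/mL is ≤ 1 μg/mL — susceptible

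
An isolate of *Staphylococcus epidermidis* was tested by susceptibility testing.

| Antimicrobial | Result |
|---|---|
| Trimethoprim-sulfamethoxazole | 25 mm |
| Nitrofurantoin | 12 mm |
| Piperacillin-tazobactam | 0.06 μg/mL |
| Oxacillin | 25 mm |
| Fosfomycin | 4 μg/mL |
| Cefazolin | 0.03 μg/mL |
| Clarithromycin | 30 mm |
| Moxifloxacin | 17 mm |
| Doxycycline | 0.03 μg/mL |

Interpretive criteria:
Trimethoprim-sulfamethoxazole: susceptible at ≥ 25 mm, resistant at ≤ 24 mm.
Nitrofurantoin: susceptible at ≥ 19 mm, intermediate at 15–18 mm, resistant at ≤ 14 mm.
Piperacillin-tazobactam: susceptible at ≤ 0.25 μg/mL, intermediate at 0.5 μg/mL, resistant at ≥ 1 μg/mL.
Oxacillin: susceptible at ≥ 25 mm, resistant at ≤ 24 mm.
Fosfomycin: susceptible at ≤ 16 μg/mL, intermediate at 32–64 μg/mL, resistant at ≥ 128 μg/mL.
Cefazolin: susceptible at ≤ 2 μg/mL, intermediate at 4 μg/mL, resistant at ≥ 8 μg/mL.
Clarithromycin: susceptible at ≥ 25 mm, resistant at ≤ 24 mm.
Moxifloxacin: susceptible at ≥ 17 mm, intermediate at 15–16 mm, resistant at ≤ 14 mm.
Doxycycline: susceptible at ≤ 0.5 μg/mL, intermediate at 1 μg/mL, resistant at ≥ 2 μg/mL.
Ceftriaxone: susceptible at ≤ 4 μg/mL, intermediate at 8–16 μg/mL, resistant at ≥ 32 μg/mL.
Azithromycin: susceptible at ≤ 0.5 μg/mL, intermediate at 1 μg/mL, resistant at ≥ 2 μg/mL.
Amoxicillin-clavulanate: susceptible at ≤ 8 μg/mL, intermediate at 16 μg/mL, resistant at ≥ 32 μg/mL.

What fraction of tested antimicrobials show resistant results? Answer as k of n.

Trimethoprim-sulfamethoxazole: 25 mm is ≥ 25 mm → Susceptible
Nitrofurantoin: 12 mm is ≤ 14 mm → Resistant
Piperacillin-tazobactam (0.06 μg/mL) ≤ 0.25 μg/mL ⇒ susceptible
Oxacillin 25 mm: ≥ 25 mm — S
Fosfomycin (4 μg/mL) ≤ 16 μg/mL — S
Cefazolin: 0.03 μg/mL is ≤ 2 μg/mL ⇒ S
Clarithromycin: 30 mm is ≥ 25 mm → susceptible
Moxifloxacin 17 mm: ≥ 17 mm ⇒ S
Doxycycline (0.03 μg/mL) ≤ 0.5 μg/mL → Susceptible
Resistant: 1/9

1 of 9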